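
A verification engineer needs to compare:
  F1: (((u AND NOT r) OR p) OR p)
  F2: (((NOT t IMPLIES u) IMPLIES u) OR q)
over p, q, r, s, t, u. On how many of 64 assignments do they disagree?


F1 = (((u AND NOT r) OR p) OR p)
F2 = (((NOT t IMPLIES u) IMPLIES u) OR q)
Evaluate both on each of 64 rows (bits = p,q,r,s,t,u):
  row 0 [000000]: F1=0 F2=1 (differ) -> 1
  row 1 [000001]: F1=1 F2=1 -> 0
  row 2 [000010]: F1=0 F2=0 -> 0
  row 3 [000011]: F1=1 F2=1 -> 0
  row 4 [000100]: F1=0 F2=1 (differ) -> 1
  (every remaining row is evaluated the same way; all 64 results are listed next)
Full result column, 8 rows per line (p,q,r fixed per line; s,t,u runs 000..111 left to right):
  rows 0-7 [p,q,r=000]: 10001000  (ones: 2)
  rows 8-15 [p,q,r=001]: 11011101  (ones: 6)
  rows 16-23 [p,q,r=010]: 10101010  (ones: 4)
  rows 24-31 [p,q,r=011]: 11111111  (ones: 8)
  rows 32-39 [p,q,r=100]: 00100010  (ones: 2)
  rows 40-47 [p,q,r=101]: 00100010  (ones: 2)
  rows 48-55 [p,q,r=110]: 00000000  (ones: 0)
  rows 56-63 [p,q,r=111]: 00000000  (ones: 0)
Disagreements = 2+6+4+8+2+2+0+0 = 24

24


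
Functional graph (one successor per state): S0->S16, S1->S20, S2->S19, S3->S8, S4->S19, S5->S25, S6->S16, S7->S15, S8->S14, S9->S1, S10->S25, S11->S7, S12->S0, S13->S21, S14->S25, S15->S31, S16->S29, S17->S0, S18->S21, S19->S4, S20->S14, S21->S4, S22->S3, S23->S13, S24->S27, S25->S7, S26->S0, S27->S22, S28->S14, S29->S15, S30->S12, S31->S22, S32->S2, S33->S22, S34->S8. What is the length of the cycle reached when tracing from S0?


Trace from S0 until a state repeats:
  S0 -> S16 -> S29 -> S15 -> S31 -> S22 -> S3 -> S8 -> S14 -> S25 -> S7 -> S15
S15 first seen at step 3, revisited at step 11.
Cycle length = 11 - 3 = 8

8


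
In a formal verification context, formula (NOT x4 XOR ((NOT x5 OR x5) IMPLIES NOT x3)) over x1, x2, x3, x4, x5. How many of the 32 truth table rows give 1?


Formula: (NOT x4 XOR ((NOT x5 OR x5) IMPLIES NOT x3)) over 5 vars (32 rows)
Evaluate each row (x1, x2, x3, x4, x5 as bits, MSB first):
  row 0 [00000]: (NOT 0 XOR ((NOT 0 OR 0) IMPLIES NOT 0)) -> 0
  row 1 [00001]: (NOT 0 XOR ((NOT 1 OR 1) IMPLIES NOT 0)) -> 0
  row 2 [00010]: (NOT 1 XOR ((NOT 0 OR 0) IMPLIES NOT 0)) -> 1
  row 3 [00011]: (NOT 1 XOR ((NOT 1 OR 1) IMPLIES NOT 0)) -> 1
  row 4 [00100]: (NOT 0 XOR ((NOT 0 OR 0) IMPLIES NOT 1)) -> 1
  row 5 [00101]: (NOT 0 XOR ((NOT 1 OR 1) IMPLIES NOT 1)) -> 1
  row 6 [00110]: (NOT 1 XOR ((NOT 0 OR 0) IMPLIES NOT 1)) -> 0
  row 7 [00111]: (NOT 1 XOR ((NOT 1 OR 1) IMPLIES NOT 1)) -> 0
  row 8 [01000]: (NOT 0 XOR ((NOT 0 OR 0) IMPLIES NOT 0)) -> 0
  row 9 [01001]: (NOT 0 XOR ((NOT 1 OR 1) IMPLIES NOT 0)) -> 0
  row 10 [01010]: (NOT 1 XOR ((NOT 0 OR 0) IMPLIES NOT 0)) -> 1
  row 11 [01011]: (NOT 1 XOR ((NOT 1 OR 1) IMPLIES NOT 0)) -> 1
  row 12 [01100]: (NOT 0 XOR ((NOT 0 OR 0) IMPLIES NOT 1)) -> 1
  row 13 [01101]: (NOT 0 XOR ((NOT 1 OR 1) IMPLIES NOT 1)) -> 1
  row 14 [01110]: (NOT 1 XOR ((NOT 0 OR 0) IMPLIES NOT 1)) -> 0
  row 15 [01111]: (NOT 1 XOR ((NOT 1 OR 1) IMPLIES NOT 1)) -> 0
  row 16 [10000]: (NOT 0 XOR ((NOT 0 OR 0) IMPLIES NOT 0)) -> 0
  row 17 [10001]: (NOT 0 XOR ((NOT 1 OR 1) IMPLIES NOT 0)) -> 0
  row 18 [10010]: (NOT 1 XOR ((NOT 0 OR 0) IMPLIES NOT 0)) -> 1
  row 19 [10011]: (NOT 1 XOR ((NOT 1 OR 1) IMPLIES NOT 0)) -> 1
  row 20 [10100]: (NOT 0 XOR ((NOT 0 OR 0) IMPLIES NOT 1)) -> 1
  row 21 [10101]: (NOT 0 XOR ((NOT 1 OR 1) IMPLIES NOT 1)) -> 1
  row 22 [10110]: (NOT 1 XOR ((NOT 0 OR 0) IMPLIES NOT 1)) -> 0
  row 23 [10111]: (NOT 1 XOR ((NOT 1 OR 1) IMPLIES NOT 1)) -> 0
  row 24 [11000]: (NOT 0 XOR ((NOT 0 OR 0) IMPLIES NOT 0)) -> 0
  row 25 [11001]: (NOT 0 XOR ((NOT 1 OR 1) IMPLIES NOT 0)) -> 0
  row 26 [11010]: (NOT 1 XOR ((NOT 0 OR 0) IMPLIES NOT 0)) -> 1
  row 27 [11011]: (NOT 1 XOR ((NOT 1 OR 1) IMPLIES NOT 0)) -> 1
  row 28 [11100]: (NOT 0 XOR ((NOT 0 OR 0) IMPLIES NOT 1)) -> 1
  row 29 [11101]: (NOT 0 XOR ((NOT 1 OR 1) IMPLIES NOT 1)) -> 1
  row 30 [11110]: (NOT 1 XOR ((NOT 0 OR 0) IMPLIES NOT 1)) -> 0
  row 31 [11111]: (NOT 1 XOR ((NOT 1 OR 1) IMPLIES NOT 1)) -> 0
Full result column, 8 rows per line (x1,x2 fixed per line; x3,x4,x5 runs 000..111 left to right):
  rows 0-7 [x1,x2=00]: 00111100  (ones: 4)
  rows 8-15 [x1,x2=01]: 00111100  (ones: 4)
  rows 16-23 [x1,x2=10]: 00111100  (ones: 4)
  rows 24-31 [x1,x2=11]: 00111100  (ones: 4)
Count of 1-rows = 4+4+4+4 = 16

16


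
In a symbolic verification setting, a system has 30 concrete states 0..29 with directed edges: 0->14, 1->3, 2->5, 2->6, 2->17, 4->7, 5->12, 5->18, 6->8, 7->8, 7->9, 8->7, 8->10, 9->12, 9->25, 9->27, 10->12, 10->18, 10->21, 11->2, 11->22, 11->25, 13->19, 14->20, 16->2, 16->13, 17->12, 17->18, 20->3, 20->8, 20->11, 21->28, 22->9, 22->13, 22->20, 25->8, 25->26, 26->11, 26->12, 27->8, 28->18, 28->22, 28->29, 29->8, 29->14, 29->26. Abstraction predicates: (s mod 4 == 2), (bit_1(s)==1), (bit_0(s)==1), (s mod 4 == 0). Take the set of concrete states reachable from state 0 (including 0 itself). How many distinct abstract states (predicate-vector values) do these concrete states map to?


BFS from 0:
Concrete reachable: {0, 2, 3, 5, 6, 7, 8, 9, 10, 11, 12, 13, 14, 17, 18, 19, 20, 21, 22, 25, 26, 27, 28, 29}
Abstract via predicates (s mod 4 == 2), (bit_1(s)==1), (bit_0(s)==1), (s mod 4 == 0):
  (0,0,0,1) <- {0, 8, 12, 20, 28}
  (0,0,1,0) <- {5, 9, 13, 17, 21, 25, 29}
  (0,1,1,0) <- {3, 7, 11, 19, 27}
  (1,1,0,0) <- {2, 6, 10, 14, 18, 22, 26}
Distinct abstract states = 4

4


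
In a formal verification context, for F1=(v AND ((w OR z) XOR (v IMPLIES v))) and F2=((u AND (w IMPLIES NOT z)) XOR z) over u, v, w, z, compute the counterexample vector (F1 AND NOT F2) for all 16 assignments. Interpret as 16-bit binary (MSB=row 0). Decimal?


F1 = (v AND ((w OR z) XOR (v IMPLIES v)))
F2 = ((u AND (w IMPLIES NOT z)) XOR z)
Counterexample to F1=>F2 is where F1=1 and F2=0.
Evaluate each row (bits = u,v,w,z, MSB first):
  row 0 [0000]: F1=0 F2=0 -> F1&~F2 -> 0
  row 1 [0001]: F1=0 F2=1 -> F1&~F2 -> 0
  row 2 [0010]: F1=0 F2=0 -> F1&~F2 -> 0
  row 3 [0011]: F1=0 F2=1 -> F1&~F2 -> 0
  row 4 [0100]: F1=1 F2=0 -> F1&~F2 -> 1
  row 5 [0101]: F1=0 F2=1 -> F1&~F2 -> 0
  row 6 [0110]: F1=0 F2=0 -> F1&~F2 -> 0
  row 7 [0111]: F1=0 F2=1 -> F1&~F2 -> 0
  row 8 [1000]: F1=0 F2=1 -> F1&~F2 -> 0
  row 9 [1001]: F1=0 F2=0 -> F1&~F2 -> 0
  row 10 [1010]: F1=0 F2=1 -> F1&~F2 -> 0
  row 11 [1011]: F1=0 F2=1 -> F1&~F2 -> 0
  row 12 [1100]: F1=1 F2=1 -> F1&~F2 -> 0
  row 13 [1101]: F1=0 F2=0 -> F1&~F2 -> 0
  row 14 [1110]: F1=0 F2=1 -> F1&~F2 -> 0
  row 15 [1111]: F1=0 F2=1 -> F1&~F2 -> 0
Full result column, 4 rows per line (u,v fixed per line; w,z runs 00..11 left to right):
  rows 0-3 [u,v=00]: 0000  = hex 0
  rows 4-7 [u,v=01]: 1000  = hex 8
  rows 8-11 [u,v=10]: 0000  = hex 0
  rows 12-15 [u,v=11]: 0000  = hex 0
Counterexample vector (row 0 .. row 15) = 0000100000000000
Output column grouped in 4s = 0000 1000 0000 0000 = 0x0800
Convert to decimal digit by digit (value = value*16 + digit):
  0 -> 0
  0*16 + 8 = 8
  8*16 + 0 = 128
  128*16 + 0 = 2048
Decimal = 2048

2048


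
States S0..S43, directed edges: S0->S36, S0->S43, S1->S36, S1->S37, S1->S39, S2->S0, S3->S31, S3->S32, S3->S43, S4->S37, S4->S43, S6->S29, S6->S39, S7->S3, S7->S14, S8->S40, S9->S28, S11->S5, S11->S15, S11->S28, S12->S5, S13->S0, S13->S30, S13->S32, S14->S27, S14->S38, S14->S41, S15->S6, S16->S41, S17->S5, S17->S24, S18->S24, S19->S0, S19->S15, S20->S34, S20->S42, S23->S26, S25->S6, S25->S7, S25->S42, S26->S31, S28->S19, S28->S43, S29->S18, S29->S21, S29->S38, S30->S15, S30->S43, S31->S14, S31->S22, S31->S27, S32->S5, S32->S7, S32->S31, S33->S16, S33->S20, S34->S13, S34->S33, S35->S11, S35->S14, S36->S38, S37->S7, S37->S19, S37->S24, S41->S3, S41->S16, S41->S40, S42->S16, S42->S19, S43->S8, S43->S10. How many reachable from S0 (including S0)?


BFS from S0:
  layer 0: {S0}
  layer 1: {S36, S43}
  layer 2: {S8, S10, S38}
  layer 3: {S40}
Reachable set: {S0, S8, S10, S36, S38, S40, S43}
Count = 7

7


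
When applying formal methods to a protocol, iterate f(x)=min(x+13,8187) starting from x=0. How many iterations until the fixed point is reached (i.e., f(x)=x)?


Step 1: x=0, cap=8187, increment=13
Step 2: x grows by 13 each step until capped at 8187; fixed point is x=8187
Step 3: iterations = ceil(8187/13) = 630

630


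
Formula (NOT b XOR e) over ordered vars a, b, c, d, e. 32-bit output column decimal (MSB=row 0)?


Formula: (NOT b XOR e) over a, b, c, d, e (32 rows)
Evaluate each row (bits = a,b,c,d,e, MSB first):
  row 0 [00000]: (NOT 0 XOR 0) -> 1
  row 1 [00001]: (NOT 0 XOR 1) -> 0
  row 2 [00010]: (NOT 0 XOR 0) -> 1
  row 3 [00011]: (NOT 0 XOR 1) -> 0
  row 4 [00100]: (NOT 0 XOR 0) -> 1
  row 5 [00101]: (NOT 0 XOR 1) -> 0
  row 6 [00110]: (NOT 0 XOR 0) -> 1
  row 7 [00111]: (NOT 0 XOR 1) -> 0
  row 8 [01000]: (NOT 1 XOR 0) -> 0
  row 9 [01001]: (NOT 1 XOR 1) -> 1
  row 10 [01010]: (NOT 1 XOR 0) -> 0
  row 11 [01011]: (NOT 1 XOR 1) -> 1
  row 12 [01100]: (NOT 1 XOR 0) -> 0
  row 13 [01101]: (NOT 1 XOR 1) -> 1
  row 14 [01110]: (NOT 1 XOR 0) -> 0
  row 15 [01111]: (NOT 1 XOR 1) -> 1
  row 16 [10000]: (NOT 0 XOR 0) -> 1
  row 17 [10001]: (NOT 0 XOR 1) -> 0
  row 18 [10010]: (NOT 0 XOR 0) -> 1
  row 19 [10011]: (NOT 0 XOR 1) -> 0
  row 20 [10100]: (NOT 0 XOR 0) -> 1
  row 21 [10101]: (NOT 0 XOR 1) -> 0
  row 22 [10110]: (NOT 0 XOR 0) -> 1
  row 23 [10111]: (NOT 0 XOR 1) -> 0
  row 24 [11000]: (NOT 1 XOR 0) -> 0
  row 25 [11001]: (NOT 1 XOR 1) -> 1
  row 26 [11010]: (NOT 1 XOR 0) -> 0
  row 27 [11011]: (NOT 1 XOR 1) -> 1
  row 28 [11100]: (NOT 1 XOR 0) -> 0
  row 29 [11101]: (NOT 1 XOR 1) -> 1
  row 30 [11110]: (NOT 1 XOR 0) -> 0
  row 31 [11111]: (NOT 1 XOR 1) -> 1
Full result column, 4 rows per line (a,b,c fixed per line; d,e runs 00..11 left to right):
  rows 0-3 [a,b,c=000]: 1010  = hex A
  rows 4-7 [a,b,c=001]: 1010  = hex A
  rows 8-11 [a,b,c=010]: 0101  = hex 5
  rows 12-15 [a,b,c=011]: 0101  = hex 5
  rows 16-19 [a,b,c=100]: 1010  = hex A
  rows 20-23 [a,b,c=101]: 1010  = hex A
  rows 24-27 [a,b,c=110]: 0101  = hex 5
  rows 28-31 [a,b,c=111]: 0101  = hex 5
Output column (row 0 .. row 31) = 10101010010101011010101001010101
Output column grouped in 4s = 1010 1010 0101 0101 1010 1010 0101 0101 = 0xAA55AA55
Convert to decimal digit by digit (value = value*16 + digit):
  A -> 10
  10*16 + 10 (A) = 170
  170*16 + 5 = 2725
  2725*16 + 5 = 43605
  43605*16 + 10 (A) = 697690
  697690*16 + 10 (A) = 11163050
  11163050*16 + 5 = 178608805
  178608805*16 + 5 = 2857740885
Decimal = 2857740885

2857740885


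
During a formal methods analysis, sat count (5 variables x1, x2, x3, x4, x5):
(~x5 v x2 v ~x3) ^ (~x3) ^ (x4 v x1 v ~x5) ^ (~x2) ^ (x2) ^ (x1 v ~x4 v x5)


CNF with 6 clauses over 5 vars (32 assignments).
An assignment satisfies CNF iff every clause has >=1 true literal.
Check each row (bits = x1,x2,x3,x4,x5; clause T/F shown):
  row 0 [00000]: clauses=TTTTFT -> 0
  row 1 [00001]: clauses=TTFTFT -> 0
  row 2 [00010]: clauses=TTTTFF -> 0
  row 3 [00011]: clauses=TTTTFT -> 0
  row 4 [00100]: clauses=TFTTFT -> 0
  row 5 [00101]: clauses=FFFTFT -> 0
  row 6 [00110]: clauses=TFTTFF -> 0
  row 7 [00111]: clauses=FFTTFT -> 0
  row 8 [01000]: clauses=TTTFTT -> 0
  row 9 [01001]: clauses=TTFFTT -> 0
  row 10 [01010]: clauses=TTTFTF -> 0
  row 11 [01011]: clauses=TTTFTT -> 0
  row 12 [01100]: clauses=TFTFTT -> 0
  row 13 [01101]: clauses=TFFFTT -> 0
  row 14 [01110]: clauses=TFTFTF -> 0
  row 15 [01111]: clauses=TFTFTT -> 0
  row 16 [10000]: clauses=TTTTFT -> 0
  row 17 [10001]: clauses=TTTTFT -> 0
  row 18 [10010]: clauses=TTTTFT -> 0
  row 19 [10011]: clauses=TTTTFT -> 0
  row 20 [10100]: clauses=TFTTFT -> 0
  row 21 [10101]: clauses=FFTTFT -> 0
  row 22 [10110]: clauses=TFTTFT -> 0
  row 23 [10111]: clauses=FFTTFT -> 0
  row 24 [11000]: clauses=TTTFTT -> 0
  row 25 [11001]: clauses=TTTFTT -> 0
  row 26 [11010]: clauses=TTTFTT -> 0
  row 27 [11011]: clauses=TTTFTT -> 0
  row 28 [11100]: clauses=TFTFTT -> 0
  row 29 [11101]: clauses=TFTFTT -> 0
  row 30 [11110]: clauses=TFTFTT -> 0
  row 31 [11111]: clauses=TFTFTT -> 0
Full result column, 8 rows per line (x1,x2 fixed per line; x3,x4,x5 runs 000..111 left to right):
  rows 0-7 [x1,x2=00]: 00000000  (ones: 0)
  rows 8-15 [x1,x2=01]: 00000000  (ones: 0)
  rows 16-23 [x1,x2=10]: 00000000  (ones: 0)
  rows 24-31 [x1,x2=11]: 00000000  (ones: 0)
Satisfying assignments = 0+0+0+0 = 0

0


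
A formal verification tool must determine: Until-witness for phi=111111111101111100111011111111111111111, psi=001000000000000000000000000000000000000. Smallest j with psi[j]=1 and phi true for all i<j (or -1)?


(phi U psi) at 0: need smallest j with psi[j]=1 and phi[i]=1 for all i in [0,j).
Scan from step 0:
  step 0: phi=1, psi=0 -> continue
  step 1: phi=1, psi=0 -> continue
  step 2: psi=1 and phi held for [0,2) -> witness found
Witness step = 2

2


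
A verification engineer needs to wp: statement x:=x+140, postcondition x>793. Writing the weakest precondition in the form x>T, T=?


Formula: wp(x:=E, P) = P[E/x] (substitute E for x in postcondition)
Step 1: Postcondition: x>793
Step 2: Substitute x+140 for x: x+140>793
Step 3: Solve for x: x > 793-140 = 653

653


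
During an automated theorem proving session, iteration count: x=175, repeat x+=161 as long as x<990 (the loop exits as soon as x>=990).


Step 1: x goes from 175 toward 990 by 161; the body runs while x<990, so iterations = ceil((bound-start)/step)
Step 2: Distance=815
Step 3: ceil(815/161)=6

6


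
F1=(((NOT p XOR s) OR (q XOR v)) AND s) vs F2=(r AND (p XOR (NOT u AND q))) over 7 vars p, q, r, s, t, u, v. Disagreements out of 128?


F1 = (((NOT p XOR s) OR (q XOR v)) AND s)
F2 = (r AND (p XOR (NOT u AND q)))
Evaluate both on each of 128 rows (bits = p,q,r,s,t,u,v):
  row 0 [0000000]: F1=0 F2=0 -> 0
  row 1 [0000001]: F1=0 F2=0 -> 0
  row 2 [0000010]: F1=0 F2=0 -> 0
  row 3 [0000011]: F1=0 F2=0 -> 0
  row 4 [0000100]: F1=0 F2=0 -> 0
  (every remaining row is evaluated the same way; all 128 results are listed next)
Full result column, 8 rows per line (p,q,r,s fixed per line; t,u,v runs 000..111 left to right):
  rows 0-7 [p,q,r,s=0000]: 00000000  (ones: 0)
  rows 8-15 [p,q,r,s=0001]: 01010101  (ones: 4)
  rows 16-23 [p,q,r,s=0010]: 00000000  (ones: 0)
  rows 24-31 [p,q,r,s=0011]: 01010101  (ones: 4)
  rows 32-39 [p,q,r,s=0100]: 00000000  (ones: 0)
  rows 40-47 [p,q,r,s=0101]: 10101010  (ones: 4)
  rows 48-55 [p,q,r,s=0110]: 11001100  (ones: 4)
  rows 56-63 [p,q,r,s=0111]: 01100110  (ones: 4)
  rows 64-71 [p,q,r,s=1000]: 00000000  (ones: 0)
  rows 72-79 [p,q,r,s=1001]: 11111111  (ones: 8)
  rows 80-87 [p,q,r,s=1010]: 11111111  (ones: 8)
  rows 88-95 [p,q,r,s=1011]: 00000000  (ones: 0)
  rows 96-103 [p,q,r,s=1100]: 00000000  (ones: 0)
  rows 104-111 [p,q,r,s=1101]: 11111111  (ones: 8)
  rows 112-119 [p,q,r,s=1110]: 00110011  (ones: 4)
  rows 120-127 [p,q,r,s=1111]: 11001100  (ones: 4)
Disagreements = 0+4+0+4+0+4+4+4+0+8+8+0+0+8+4+4 = 52

52


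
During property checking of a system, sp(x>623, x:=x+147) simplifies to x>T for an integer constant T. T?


Formula: sp(P, x:=E) = exists old_x. (x = E[old_x/x]) AND P[old_x/x] (old_x is the value of x before the assignment; eliminate old_x by solving x = E[old_x/x] for old_x)
Step 1: Precondition P: x>623, i.e. old_x > 623
Step 2: Assignment gives x = old_x + 147, so old_x = x - 147
Step 3: Substitute into P: x - 147 > 623
Step 4: Simplify: x > 623+147 = 770

770


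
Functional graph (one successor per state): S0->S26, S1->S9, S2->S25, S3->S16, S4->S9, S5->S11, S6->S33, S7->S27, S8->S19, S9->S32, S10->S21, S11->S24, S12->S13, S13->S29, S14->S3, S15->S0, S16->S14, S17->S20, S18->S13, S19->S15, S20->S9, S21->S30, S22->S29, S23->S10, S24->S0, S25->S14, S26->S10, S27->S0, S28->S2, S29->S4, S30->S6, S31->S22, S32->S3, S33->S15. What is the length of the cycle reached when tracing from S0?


Trace from S0 until a state repeats:
  S0 -> S26 -> S10 -> S21 -> S30 -> S6 -> S33 -> S15 -> S0
S0 first seen at step 0, revisited at step 8.
Cycle length = 8 - 0 = 8

8


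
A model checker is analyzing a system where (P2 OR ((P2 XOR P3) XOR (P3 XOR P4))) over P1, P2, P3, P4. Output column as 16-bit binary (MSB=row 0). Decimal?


Formula: (P2 OR ((P2 XOR P3) XOR (P3 XOR P4))) over P1, P2, P3, P4 (16 rows)
Evaluate each row (bits = P1,P2,P3,P4, MSB first):
  row 0 [0000]: (0 OR ((0 XOR 0) XOR (0 XOR 0))) -> 0
  row 1 [0001]: (0 OR ((0 XOR 0) XOR (0 XOR 1))) -> 1
  row 2 [0010]: (0 OR ((0 XOR 1) XOR (1 XOR 0))) -> 0
  row 3 [0011]: (0 OR ((0 XOR 1) XOR (1 XOR 1))) -> 1
  row 4 [0100]: (1 OR ((1 XOR 0) XOR (0 XOR 0))) -> 1
  row 5 [0101]: (1 OR ((1 XOR 0) XOR (0 XOR 1))) -> 1
  row 6 [0110]: (1 OR ((1 XOR 1) XOR (1 XOR 0))) -> 1
  row 7 [0111]: (1 OR ((1 XOR 1) XOR (1 XOR 1))) -> 1
  row 8 [1000]: (0 OR ((0 XOR 0) XOR (0 XOR 0))) -> 0
  row 9 [1001]: (0 OR ((0 XOR 0) XOR (0 XOR 1))) -> 1
  row 10 [1010]: (0 OR ((0 XOR 1) XOR (1 XOR 0))) -> 0
  row 11 [1011]: (0 OR ((0 XOR 1) XOR (1 XOR 1))) -> 1
  row 12 [1100]: (1 OR ((1 XOR 0) XOR (0 XOR 0))) -> 1
  row 13 [1101]: (1 OR ((1 XOR 0) XOR (0 XOR 1))) -> 1
  row 14 [1110]: (1 OR ((1 XOR 1) XOR (1 XOR 0))) -> 1
  row 15 [1111]: (1 OR ((1 XOR 1) XOR (1 XOR 1))) -> 1
Full result column, 4 rows per line (P1,P2 fixed per line; P3,P4 runs 00..11 left to right):
  rows 0-3 [P1,P2=00]: 0101  = hex 5
  rows 4-7 [P1,P2=01]: 1111  = hex F
  rows 8-11 [P1,P2=10]: 0101  = hex 5
  rows 12-15 [P1,P2=11]: 1111  = hex F
Output column (row 0 .. row 15) = 0101111101011111
Output column grouped in 4s = 0101 1111 0101 1111 = 0x5F5F
Convert to decimal digit by digit (value = value*16 + digit):
  5 -> 5
  5*16 + 15 (F) = 95
  95*16 + 5 = 1525
  1525*16 + 15 (F) = 24415
Decimal = 24415

24415


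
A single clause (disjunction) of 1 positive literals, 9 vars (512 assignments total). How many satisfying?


Step 1: Total=2^9=512
Step 2: Unsat when all 1 false: 2^8=256
Step 3: Sat=512-256=256

256


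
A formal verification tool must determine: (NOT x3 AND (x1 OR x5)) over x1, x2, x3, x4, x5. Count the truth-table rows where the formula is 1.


Formula: (NOT x3 AND (x1 OR x5)) over 5 vars (32 rows)
Evaluate each row (x1, x2, x3, x4, x5 as bits, MSB first):
  row 0 [00000]: (NOT 0 AND (0 OR 0)) -> 0
  row 1 [00001]: (NOT 0 AND (0 OR 1)) -> 1
  row 2 [00010]: (NOT 0 AND (0 OR 0)) -> 0
  row 3 [00011]: (NOT 0 AND (0 OR 1)) -> 1
  row 4 [00100]: (NOT 1 AND (0 OR 0)) -> 0
  row 5 [00101]: (NOT 1 AND (0 OR 1)) -> 0
  row 6 [00110]: (NOT 1 AND (0 OR 0)) -> 0
  row 7 [00111]: (NOT 1 AND (0 OR 1)) -> 0
  row 8 [01000]: (NOT 0 AND (0 OR 0)) -> 0
  row 9 [01001]: (NOT 0 AND (0 OR 1)) -> 1
  row 10 [01010]: (NOT 0 AND (0 OR 0)) -> 0
  row 11 [01011]: (NOT 0 AND (0 OR 1)) -> 1
  row 12 [01100]: (NOT 1 AND (0 OR 0)) -> 0
  row 13 [01101]: (NOT 1 AND (0 OR 1)) -> 0
  row 14 [01110]: (NOT 1 AND (0 OR 0)) -> 0
  row 15 [01111]: (NOT 1 AND (0 OR 1)) -> 0
  row 16 [10000]: (NOT 0 AND (1 OR 0)) -> 1
  row 17 [10001]: (NOT 0 AND (1 OR 1)) -> 1
  row 18 [10010]: (NOT 0 AND (1 OR 0)) -> 1
  row 19 [10011]: (NOT 0 AND (1 OR 1)) -> 1
  row 20 [10100]: (NOT 1 AND (1 OR 0)) -> 0
  row 21 [10101]: (NOT 1 AND (1 OR 1)) -> 0
  row 22 [10110]: (NOT 1 AND (1 OR 0)) -> 0
  row 23 [10111]: (NOT 1 AND (1 OR 1)) -> 0
  row 24 [11000]: (NOT 0 AND (1 OR 0)) -> 1
  row 25 [11001]: (NOT 0 AND (1 OR 1)) -> 1
  row 26 [11010]: (NOT 0 AND (1 OR 0)) -> 1
  row 27 [11011]: (NOT 0 AND (1 OR 1)) -> 1
  row 28 [11100]: (NOT 1 AND (1 OR 0)) -> 0
  row 29 [11101]: (NOT 1 AND (1 OR 1)) -> 0
  row 30 [11110]: (NOT 1 AND (1 OR 0)) -> 0
  row 31 [11111]: (NOT 1 AND (1 OR 1)) -> 0
Full result column, 8 rows per line (x1,x2 fixed per line; x3,x4,x5 runs 000..111 left to right):
  rows 0-7 [x1,x2=00]: 01010000  (ones: 2)
  rows 8-15 [x1,x2=01]: 01010000  (ones: 2)
  rows 16-23 [x1,x2=10]: 11110000  (ones: 4)
  rows 24-31 [x1,x2=11]: 11110000  (ones: 4)
Count of 1-rows = 2+2+4+4 = 12

12


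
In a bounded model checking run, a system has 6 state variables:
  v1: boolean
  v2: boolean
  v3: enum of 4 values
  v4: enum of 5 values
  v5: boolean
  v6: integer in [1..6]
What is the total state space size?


State space = product of domain sizes of all variables.
Domain sizes:
  v1 (boolean): 2
  v2 (boolean): 2
  v3 (enum of 4 values): 4
  v4 (enum of 5 values): 5
  v5 (boolean): 2
  v6 (integer in [1..6]): 6
Product = 2 * 2 * 4 * 5 * 2 * 6 = 960

960


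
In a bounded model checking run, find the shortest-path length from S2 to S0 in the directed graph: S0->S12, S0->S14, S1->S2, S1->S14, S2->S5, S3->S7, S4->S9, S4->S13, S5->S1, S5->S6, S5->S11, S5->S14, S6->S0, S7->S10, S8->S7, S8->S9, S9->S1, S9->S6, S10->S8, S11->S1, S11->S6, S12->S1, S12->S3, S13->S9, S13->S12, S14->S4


BFS layer-by-layer from S2:
  dist 0: {S2}
  dist 1: {S5}
  dist 2: {S1, S6, S11, S14}
  dist 3: {S0, S4}
  -> S0 reached at distance 3
Shortest path length = 3

3


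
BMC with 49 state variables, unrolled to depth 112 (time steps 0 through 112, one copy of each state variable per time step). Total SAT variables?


BMC unrolls to depth k, creating one copy of each state var for steps 0..k.
Step count = 112 + 1 = 113 (steps 0 through 112)
Vars per step = 49
Total = 49 * 113 = 5537

5537


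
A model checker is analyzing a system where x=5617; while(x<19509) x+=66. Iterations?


Step 1: x goes from 5617 toward 19509 by 66; the body runs while x<19509, so iterations = ceil((bound-start)/step)
Step 2: Distance=13892
Step 3: ceil(13892/66)=211

211


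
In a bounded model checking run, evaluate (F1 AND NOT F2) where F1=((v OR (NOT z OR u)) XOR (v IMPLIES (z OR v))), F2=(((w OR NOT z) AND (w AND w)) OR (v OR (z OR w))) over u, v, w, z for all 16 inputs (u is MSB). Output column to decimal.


F1 = ((v OR (NOT z OR u)) XOR (v IMPLIES (z OR v)))
F2 = (((w OR NOT z) AND (w AND w)) OR (v OR (z OR w)))
Counterexample to F1=>F2 is where F1=1 and F2=0.
Evaluate each row (bits = u,v,w,z, MSB first):
  row 0 [0000]: F1=0 F2=0 -> F1&~F2 -> 0
  row 1 [0001]: F1=1 F2=1 -> F1&~F2 -> 0
  row 2 [0010]: F1=0 F2=1 -> F1&~F2 -> 0
  row 3 [0011]: F1=1 F2=1 -> F1&~F2 -> 0
  row 4 [0100]: F1=0 F2=1 -> F1&~F2 -> 0
  row 5 [0101]: F1=0 F2=1 -> F1&~F2 -> 0
  row 6 [0110]: F1=0 F2=1 -> F1&~F2 -> 0
  row 7 [0111]: F1=0 F2=1 -> F1&~F2 -> 0
  row 8 [1000]: F1=0 F2=0 -> F1&~F2 -> 0
  row 9 [1001]: F1=0 F2=1 -> F1&~F2 -> 0
  row 10 [1010]: F1=0 F2=1 -> F1&~F2 -> 0
  row 11 [1011]: F1=0 F2=1 -> F1&~F2 -> 0
  row 12 [1100]: F1=0 F2=1 -> F1&~F2 -> 0
  row 13 [1101]: F1=0 F2=1 -> F1&~F2 -> 0
  row 14 [1110]: F1=0 F2=1 -> F1&~F2 -> 0
  row 15 [1111]: F1=0 F2=1 -> F1&~F2 -> 0
Full result column, 4 rows per line (u,v fixed per line; w,z runs 00..11 left to right):
  rows 0-3 [u,v=00]: 0000  = hex 0
  rows 4-7 [u,v=01]: 0000  = hex 0
  rows 8-11 [u,v=10]: 0000  = hex 0
  rows 12-15 [u,v=11]: 0000  = hex 0
Counterexample vector (row 0 .. row 15) = 0000000000000000
Output column grouped in 4s = 0000 0000 0000 0000 = 0x0000
Convert to decimal digit by digit (value = value*16 + digit):
  0 -> 0
  0*16 + 0 = 0
  0*16 + 0 = 0
  0*16 + 0 = 0
Decimal = 0

0


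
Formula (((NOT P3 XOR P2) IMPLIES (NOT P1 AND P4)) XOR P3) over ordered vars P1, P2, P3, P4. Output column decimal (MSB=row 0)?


Formula: (((NOT P3 XOR P2) IMPLIES (NOT P1 AND P4)) XOR P3) over P1, P2, P3, P4 (16 rows)
Evaluate each row (bits = P1,P2,P3,P4, MSB first):
  row 0 [0000]: (((NOT 0 XOR 0) IMPLIES (NOT 0 AND 0)) XOR 0) -> 0
  row 1 [0001]: (((NOT 0 XOR 0) IMPLIES (NOT 0 AND 1)) XOR 0) -> 1
  row 2 [0010]: (((NOT 1 XOR 0) IMPLIES (NOT 0 AND 0)) XOR 1) -> 0
  row 3 [0011]: (((NOT 1 XOR 0) IMPLIES (NOT 0 AND 1)) XOR 1) -> 0
  row 4 [0100]: (((NOT 0 XOR 1) IMPLIES (NOT 0 AND 0)) XOR 0) -> 1
  row 5 [0101]: (((NOT 0 XOR 1) IMPLIES (NOT 0 AND 1)) XOR 0) -> 1
  row 6 [0110]: (((NOT 1 XOR 1) IMPLIES (NOT 0 AND 0)) XOR 1) -> 1
  row 7 [0111]: (((NOT 1 XOR 1) IMPLIES (NOT 0 AND 1)) XOR 1) -> 0
  row 8 [1000]: (((NOT 0 XOR 0) IMPLIES (NOT 1 AND 0)) XOR 0) -> 0
  row 9 [1001]: (((NOT 0 XOR 0) IMPLIES (NOT 1 AND 1)) XOR 0) -> 0
  row 10 [1010]: (((NOT 1 XOR 0) IMPLIES (NOT 1 AND 0)) XOR 1) -> 0
  row 11 [1011]: (((NOT 1 XOR 0) IMPLIES (NOT 1 AND 1)) XOR 1) -> 0
  row 12 [1100]: (((NOT 0 XOR 1) IMPLIES (NOT 1 AND 0)) XOR 0) -> 1
  row 13 [1101]: (((NOT 0 XOR 1) IMPLIES (NOT 1 AND 1)) XOR 0) -> 1
  row 14 [1110]: (((NOT 1 XOR 1) IMPLIES (NOT 1 AND 0)) XOR 1) -> 1
  row 15 [1111]: (((NOT 1 XOR 1) IMPLIES (NOT 1 AND 1)) XOR 1) -> 1
Full result column, 4 rows per line (P1,P2 fixed per line; P3,P4 runs 00..11 left to right):
  rows 0-3 [P1,P2=00]: 0100  = hex 4
  rows 4-7 [P1,P2=01]: 1110  = hex E
  rows 8-11 [P1,P2=10]: 0000  = hex 0
  rows 12-15 [P1,P2=11]: 1111  = hex F
Output column (row 0 .. row 15) = 0100111000001111
Output column grouped in 4s = 0100 1110 0000 1111 = 0x4E0F
Convert to decimal digit by digit (value = value*16 + digit):
  4 -> 4
  4*16 + 14 (E) = 78
  78*16 + 0 = 1248
  1248*16 + 15 (F) = 19983
Decimal = 19983

19983


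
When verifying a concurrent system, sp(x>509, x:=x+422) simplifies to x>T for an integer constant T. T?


Formula: sp(P, x:=E) = exists old_x. (x = E[old_x/x]) AND P[old_x/x] (old_x is the value of x before the assignment; eliminate old_x by solving x = E[old_x/x] for old_x)
Step 1: Precondition P: x>509, i.e. old_x > 509
Step 2: Assignment gives x = old_x + 422, so old_x = x - 422
Step 3: Substitute into P: x - 422 > 509
Step 4: Simplify: x > 509+422 = 931

931


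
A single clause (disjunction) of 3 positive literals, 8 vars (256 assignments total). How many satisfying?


Step 1: Total=2^8=256
Step 2: Unsat when all 3 false: 2^5=32
Step 3: Sat=256-32=224

224


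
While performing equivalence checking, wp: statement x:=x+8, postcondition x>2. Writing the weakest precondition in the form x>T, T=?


Formula: wp(x:=E, P) = P[E/x] (substitute E for x in postcondition)
Step 1: Postcondition: x>2
Step 2: Substitute x+8 for x: x+8>2
Step 3: Solve for x: x > 2-8 = -6

-6


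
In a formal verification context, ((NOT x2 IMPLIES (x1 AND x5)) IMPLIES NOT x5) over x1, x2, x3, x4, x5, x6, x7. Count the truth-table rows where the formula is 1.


Formula: ((NOT x2 IMPLIES (x1 AND x5)) IMPLIES NOT x5) over 7 vars (128 rows)
Evaluate each row (x1, x2, x3, x4, x5, x6, x7 as bits, MSB first):
  row 0 [0000000]: ((NOT 0 IMPLIES (0 AND 0)) IMPLIES NOT 0) -> 1
  row 1 [0000001]: ((NOT 0 IMPLIES (0 AND 0)) IMPLIES NOT 0) -> 1
  row 2 [0000010]: ((NOT 0 IMPLIES (0 AND 0)) IMPLIES NOT 0) -> 1
  row 3 [0000011]: ((NOT 0 IMPLIES (0 AND 0)) IMPLIES NOT 0) -> 1
  row 4 [0000100]: ((NOT 0 IMPLIES (0 AND 1)) IMPLIES NOT 1) -> 1
  (every remaining row is evaluated the same way; all 128 results are listed next)
Full result column, 8 rows per line (x1,x2,x3,x4 fixed per line; x5,x6,x7 runs 000..111 left to right):
  rows 0-7 [x1,x2,x3,x4=0000]: 11111111  (ones: 8)
  rows 8-15 [x1,x2,x3,x4=0001]: 11111111  (ones: 8)
  rows 16-23 [x1,x2,x3,x4=0010]: 11111111  (ones: 8)
  rows 24-31 [x1,x2,x3,x4=0011]: 11111111  (ones: 8)
  rows 32-39 [x1,x2,x3,x4=0100]: 11110000  (ones: 4)
  rows 40-47 [x1,x2,x3,x4=0101]: 11110000  (ones: 4)
  rows 48-55 [x1,x2,x3,x4=0110]: 11110000  (ones: 4)
  rows 56-63 [x1,x2,x3,x4=0111]: 11110000  (ones: 4)
  rows 64-71 [x1,x2,x3,x4=1000]: 11110000  (ones: 4)
  rows 72-79 [x1,x2,x3,x4=1001]: 11110000  (ones: 4)
  rows 80-87 [x1,x2,x3,x4=1010]: 11110000  (ones: 4)
  rows 88-95 [x1,x2,x3,x4=1011]: 11110000  (ones: 4)
  rows 96-103 [x1,x2,x3,x4=1100]: 11110000  (ones: 4)
  rows 104-111 [x1,x2,x3,x4=1101]: 11110000  (ones: 4)
  rows 112-119 [x1,x2,x3,x4=1110]: 11110000  (ones: 4)
  rows 120-127 [x1,x2,x3,x4=1111]: 11110000  (ones: 4)
Count of 1-rows = 8+8+8+8+4+4+4+4+4+4+4+4+4+4+4+4 = 80

80


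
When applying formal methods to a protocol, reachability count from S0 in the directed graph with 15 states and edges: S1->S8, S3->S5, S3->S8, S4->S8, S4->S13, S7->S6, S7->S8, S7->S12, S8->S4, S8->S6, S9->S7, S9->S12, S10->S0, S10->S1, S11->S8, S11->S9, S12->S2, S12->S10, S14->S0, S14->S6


BFS from S0:
  layer 0: {S0}
Reachable set: {S0}
Count = 1

1


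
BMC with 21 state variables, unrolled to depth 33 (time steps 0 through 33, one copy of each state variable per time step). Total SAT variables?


BMC unrolls to depth k, creating one copy of each state var for steps 0..k.
Step count = 33 + 1 = 34 (steps 0 through 33)
Vars per step = 21
Total = 21 * 34 = 714

714


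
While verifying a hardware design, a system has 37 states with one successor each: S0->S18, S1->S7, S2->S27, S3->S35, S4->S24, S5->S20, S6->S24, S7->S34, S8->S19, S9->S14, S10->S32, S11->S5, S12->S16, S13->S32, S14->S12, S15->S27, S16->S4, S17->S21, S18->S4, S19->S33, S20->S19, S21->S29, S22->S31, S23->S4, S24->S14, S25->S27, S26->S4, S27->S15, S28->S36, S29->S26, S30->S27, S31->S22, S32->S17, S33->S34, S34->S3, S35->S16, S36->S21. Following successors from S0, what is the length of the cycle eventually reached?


Trace from S0 until a state repeats:
  S0 -> S18 -> S4 -> S24 -> S14 -> S12 -> S16 -> S4
S4 first seen at step 2, revisited at step 7.
Cycle length = 7 - 2 = 5

5


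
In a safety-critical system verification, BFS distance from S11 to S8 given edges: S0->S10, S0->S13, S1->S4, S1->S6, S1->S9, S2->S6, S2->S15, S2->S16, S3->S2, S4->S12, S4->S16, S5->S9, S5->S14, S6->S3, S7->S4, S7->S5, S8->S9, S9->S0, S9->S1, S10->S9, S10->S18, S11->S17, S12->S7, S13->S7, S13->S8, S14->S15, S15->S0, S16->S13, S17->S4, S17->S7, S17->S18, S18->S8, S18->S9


BFS layer-by-layer from S11:
  dist 0: {S11}
  dist 1: {S17}
  dist 2: {S4, S7, S18}
  dist 3: {S5, S8, S9, S12, S16}
  -> S8 reached at distance 3
Shortest path length = 3

3


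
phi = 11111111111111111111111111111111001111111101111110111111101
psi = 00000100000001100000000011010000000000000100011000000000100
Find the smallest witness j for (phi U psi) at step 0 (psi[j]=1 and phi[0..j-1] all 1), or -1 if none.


(phi U psi) at 0: need smallest j with psi[j]=1 and phi[i]=1 for all i in [0,j).
Scan from step 0:
  step 0: phi=1, psi=0 -> continue
  step 1: phi=1, psi=0 -> continue
  step 2: phi=1, psi=0 -> continue
  step 3: phi=1, psi=0 -> continue
  step 5: psi=1 and phi held for [0,5) -> witness found
Witness step = 5

5


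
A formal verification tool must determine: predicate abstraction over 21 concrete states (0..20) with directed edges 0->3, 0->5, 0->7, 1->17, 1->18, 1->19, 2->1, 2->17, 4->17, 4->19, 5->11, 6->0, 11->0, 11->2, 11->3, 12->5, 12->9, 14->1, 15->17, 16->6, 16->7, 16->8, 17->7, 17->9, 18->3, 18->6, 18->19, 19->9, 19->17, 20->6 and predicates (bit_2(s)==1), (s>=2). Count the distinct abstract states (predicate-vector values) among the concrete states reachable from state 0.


BFS from 0:
Concrete reachable: {0, 1, 2, 3, 5, 6, 7, 9, 11, 17, 18, 19}
Abstract via predicates (bit_2(s)==1), (s>=2):
  (0,0) <- {0, 1}
  (0,1) <- {2, 3, 9, 11, 17, 18, 19}
  (1,1) <- {5, 6, 7}
Distinct abstract states = 3

3


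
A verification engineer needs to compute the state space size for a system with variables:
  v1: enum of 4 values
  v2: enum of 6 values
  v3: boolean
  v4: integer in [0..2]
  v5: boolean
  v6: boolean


State space = product of domain sizes of all variables.
Domain sizes:
  v1 (enum of 4 values): 4
  v2 (enum of 6 values): 6
  v3 (boolean): 2
  v4 (integer in [0..2]): 3
  v5 (boolean): 2
  v6 (boolean): 2
Product = 4 * 6 * 2 * 3 * 2 * 2 = 576

576


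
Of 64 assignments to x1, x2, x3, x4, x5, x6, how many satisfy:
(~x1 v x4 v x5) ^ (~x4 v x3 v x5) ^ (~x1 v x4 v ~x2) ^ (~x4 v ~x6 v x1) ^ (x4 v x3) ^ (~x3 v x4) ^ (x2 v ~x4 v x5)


CNF with 7 clauses over 6 vars (64 assignments).
An assignment satisfies CNF iff every clause has >=1 true literal.
Check each row (bits = x1,x2,x3,x4,x5,x6; clause T/F shown):
  row 0 [000000]: clauses=TTTTFTT -> 0
  row 1 [000001]: clauses=TTTTFTT -> 0
  row 2 [000010]: clauses=TTTTFTT -> 0
  row 3 [000011]: clauses=TTTTFTT -> 0
  row 4 [000100]: clauses=TFTTTTF -> 0
  (every remaining row is evaluated the same way; all 64 results are listed next)
Full result column, 8 rows per line (x1,x2,x3 fixed per line; x4,x5,x6 runs 000..111 left to right):
  rows 0-7 [x1,x2,x3=000]: 00000010  (ones: 1)
  rows 8-15 [x1,x2,x3=001]: 00000010  (ones: 1)
  rows 16-23 [x1,x2,x3=010]: 00000010  (ones: 1)
  rows 24-31 [x1,x2,x3=011]: 00001010  (ones: 2)
  rows 32-39 [x1,x2,x3=100]: 00000011  (ones: 2)
  rows 40-47 [x1,x2,x3=101]: 00000011  (ones: 2)
  rows 48-55 [x1,x2,x3=110]: 00000011  (ones: 2)
  rows 56-63 [x1,x2,x3=111]: 00001111  (ones: 4)
Satisfying assignments = 1+1+1+2+2+2+2+4 = 15

15


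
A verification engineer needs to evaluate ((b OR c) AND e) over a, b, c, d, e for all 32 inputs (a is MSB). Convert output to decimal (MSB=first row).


Formula: ((b OR c) AND e) over a, b, c, d, e (32 rows)
Evaluate each row (bits = a,b,c,d,e, MSB first):
  row 0 [00000]: ((0 OR 0) AND 0) -> 0
  row 1 [00001]: ((0 OR 0) AND 1) -> 0
  row 2 [00010]: ((0 OR 0) AND 0) -> 0
  row 3 [00011]: ((0 OR 0) AND 1) -> 0
  row 4 [00100]: ((0 OR 1) AND 0) -> 0
  row 5 [00101]: ((0 OR 1) AND 1) -> 1
  row 6 [00110]: ((0 OR 1) AND 0) -> 0
  row 7 [00111]: ((0 OR 1) AND 1) -> 1
  row 8 [01000]: ((1 OR 0) AND 0) -> 0
  row 9 [01001]: ((1 OR 0) AND 1) -> 1
  row 10 [01010]: ((1 OR 0) AND 0) -> 0
  row 11 [01011]: ((1 OR 0) AND 1) -> 1
  row 12 [01100]: ((1 OR 1) AND 0) -> 0
  row 13 [01101]: ((1 OR 1) AND 1) -> 1
  row 14 [01110]: ((1 OR 1) AND 0) -> 0
  row 15 [01111]: ((1 OR 1) AND 1) -> 1
  row 16 [10000]: ((0 OR 0) AND 0) -> 0
  row 17 [10001]: ((0 OR 0) AND 1) -> 0
  row 18 [10010]: ((0 OR 0) AND 0) -> 0
  row 19 [10011]: ((0 OR 0) AND 1) -> 0
  row 20 [10100]: ((0 OR 1) AND 0) -> 0
  row 21 [10101]: ((0 OR 1) AND 1) -> 1
  row 22 [10110]: ((0 OR 1) AND 0) -> 0
  row 23 [10111]: ((0 OR 1) AND 1) -> 1
  row 24 [11000]: ((1 OR 0) AND 0) -> 0
  row 25 [11001]: ((1 OR 0) AND 1) -> 1
  row 26 [11010]: ((1 OR 0) AND 0) -> 0
  row 27 [11011]: ((1 OR 0) AND 1) -> 1
  row 28 [11100]: ((1 OR 1) AND 0) -> 0
  row 29 [11101]: ((1 OR 1) AND 1) -> 1
  row 30 [11110]: ((1 OR 1) AND 0) -> 0
  row 31 [11111]: ((1 OR 1) AND 1) -> 1
Full result column, 4 rows per line (a,b,c fixed per line; d,e runs 00..11 left to right):
  rows 0-3 [a,b,c=000]: 0000  = hex 0
  rows 4-7 [a,b,c=001]: 0101  = hex 5
  rows 8-11 [a,b,c=010]: 0101  = hex 5
  rows 12-15 [a,b,c=011]: 0101  = hex 5
  rows 16-19 [a,b,c=100]: 0000  = hex 0
  rows 20-23 [a,b,c=101]: 0101  = hex 5
  rows 24-27 [a,b,c=110]: 0101  = hex 5
  rows 28-31 [a,b,c=111]: 0101  = hex 5
Output column (row 0 .. row 31) = 00000101010101010000010101010101
Output column grouped in 4s = 0000 0101 0101 0101 0000 0101 0101 0101 = 0x05550555
Convert to decimal digit by digit (value = value*16 + digit):
  0 -> 0
  0*16 + 5 = 5
  5*16 + 5 = 85
  85*16 + 5 = 1365
  1365*16 + 0 = 21840
  21840*16 + 5 = 349445
  349445*16 + 5 = 5591125
  5591125*16 + 5 = 89458005
Decimal = 89458005

89458005


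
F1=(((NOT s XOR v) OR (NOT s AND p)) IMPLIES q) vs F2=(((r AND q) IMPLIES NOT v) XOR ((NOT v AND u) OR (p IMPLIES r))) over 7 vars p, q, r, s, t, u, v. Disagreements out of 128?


F1 = (((NOT s XOR v) OR (NOT s AND p)) IMPLIES q)
F2 = (((r AND q) IMPLIES NOT v) XOR ((NOT v AND u) OR (p IMPLIES r)))
Evaluate both on each of 128 rows (bits = p,q,r,s,t,u,v):
  row 0 [0000000]: F1=0 F2=0 -> 0
  row 1 [0000001]: F1=1 F2=0 (differ) -> 1
  row 2 [0000010]: F1=0 F2=0 -> 0
  row 3 [0000011]: F1=1 F2=0 (differ) -> 1
  row 4 [0000100]: F1=0 F2=0 -> 0
  (every remaining row is evaluated the same way; all 128 results are listed next)
Full result column, 8 rows per line (p,q,r,s fixed per line; t,u,v runs 000..111 left to right):
  rows 0-7 [p,q,r,s=0000]: 01010101  (ones: 4)
  rows 8-15 [p,q,r,s=0001]: 10101010  (ones: 4)
  rows 16-23 [p,q,r,s=0010]: 01010101  (ones: 4)
  rows 24-31 [p,q,r,s=0011]: 10101010  (ones: 4)
  rows 32-39 [p,q,r,s=0100]: 11111111  (ones: 8)
  rows 40-47 [p,q,r,s=0101]: 11111111  (ones: 8)
  rows 48-55 [p,q,r,s=0110]: 10101010  (ones: 4)
  rows 56-63 [p,q,r,s=0111]: 10101010  (ones: 4)
  rows 64-71 [p,q,r,s=1000]: 11011101  (ones: 6)
  rows 72-79 [p,q,r,s=1001]: 01110111  (ones: 6)
  rows 80-87 [p,q,r,s=1010]: 00000000  (ones: 0)
  rows 88-95 [p,q,r,s=1011]: 10101010  (ones: 4)
  rows 96-103 [p,q,r,s=1100]: 00100010  (ones: 2)
  rows 104-111 [p,q,r,s=1101]: 00100010  (ones: 2)
  rows 112-119 [p,q,r,s=1110]: 10101010  (ones: 4)
  rows 120-127 [p,q,r,s=1111]: 10101010  (ones: 4)
Disagreements = 4+4+4+4+8+8+4+4+6+6+0+4+2+2+4+4 = 68

68


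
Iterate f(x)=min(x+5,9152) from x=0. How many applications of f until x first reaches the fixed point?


Step 1: x=0, cap=9152, increment=5
Step 2: x grows by 5 each step until capped at 9152; fixed point is x=9152
Step 3: iterations = ceil(9152/5) = 1831

1831


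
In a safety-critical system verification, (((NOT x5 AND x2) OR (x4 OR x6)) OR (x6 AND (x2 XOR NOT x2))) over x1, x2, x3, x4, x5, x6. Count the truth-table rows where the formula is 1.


Formula: (((NOT x5 AND x2) OR (x4 OR x6)) OR (x6 AND (x2 XOR NOT x2))) over 6 vars (64 rows)
Evaluate each row (x1, x2, x3, x4, x5, x6 as bits, MSB first):
  row 0 [000000]: (((NOT 0 AND 0) OR (0 OR 0)) OR (0 AND (0 XOR NOT 0))) -> 0
  row 1 [000001]: (((NOT 0 AND 0) OR (0 OR 1)) OR (1 AND (0 XOR NOT 0))) -> 1
  row 2 [000010]: (((NOT 1 AND 0) OR (0 OR 0)) OR (0 AND (0 XOR NOT 0))) -> 0
  row 3 [000011]: (((NOT 1 AND 0) OR (0 OR 1)) OR (1 AND (0 XOR NOT 0))) -> 1
  row 4 [000100]: (((NOT 0 AND 0) OR (1 OR 0)) OR (0 AND (0 XOR NOT 0))) -> 1
  (every remaining row is evaluated the same way; all 64 results are listed next)
Full result column, 8 rows per line (x1,x2,x3 fixed per line; x4,x5,x6 runs 000..111 left to right):
  rows 0-7 [x1,x2,x3=000]: 01011111  (ones: 6)
  rows 8-15 [x1,x2,x3=001]: 01011111  (ones: 6)
  rows 16-23 [x1,x2,x3=010]: 11011111  (ones: 7)
  rows 24-31 [x1,x2,x3=011]: 11011111  (ones: 7)
  rows 32-39 [x1,x2,x3=100]: 01011111  (ones: 6)
  rows 40-47 [x1,x2,x3=101]: 01011111  (ones: 6)
  rows 48-55 [x1,x2,x3=110]: 11011111  (ones: 7)
  rows 56-63 [x1,x2,x3=111]: 11011111  (ones: 7)
Count of 1-rows = 6+6+7+7+6+6+7+7 = 52

52


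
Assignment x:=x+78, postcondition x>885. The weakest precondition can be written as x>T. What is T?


Formula: wp(x:=E, P) = P[E/x] (substitute E for x in postcondition)
Step 1: Postcondition: x>885
Step 2: Substitute x+78 for x: x+78>885
Step 3: Solve for x: x > 885-78 = 807

807


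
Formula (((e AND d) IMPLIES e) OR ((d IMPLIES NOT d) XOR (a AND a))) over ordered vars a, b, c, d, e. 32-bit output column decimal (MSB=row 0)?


Formula: (((e AND d) IMPLIES e) OR ((d IMPLIES NOT d) XOR (a AND a))) over a, b, c, d, e (32 rows)
Evaluate each row (bits = a,b,c,d,e, MSB first):
  row 0 [00000]: (((0 AND 0) IMPLIES 0) OR ((0 IMPLIES NOT 0) XOR (0 AND 0))) -> 1
  row 1 [00001]: (((1 AND 0) IMPLIES 1) OR ((0 IMPLIES NOT 0) XOR (0 AND 0))) -> 1
  row 2 [00010]: (((0 AND 1) IMPLIES 0) OR ((1 IMPLIES NOT 1) XOR (0 AND 0))) -> 1
  row 3 [00011]: (((1 AND 1) IMPLIES 1) OR ((1 IMPLIES NOT 1) XOR (0 AND 0))) -> 1
  row 4 [00100]: (((0 AND 0) IMPLIES 0) OR ((0 IMPLIES NOT 0) XOR (0 AND 0))) -> 1
  row 5 [00101]: (((1 AND 0) IMPLIES 1) OR ((0 IMPLIES NOT 0) XOR (0 AND 0))) -> 1
  row 6 [00110]: (((0 AND 1) IMPLIES 0) OR ((1 IMPLIES NOT 1) XOR (0 AND 0))) -> 1
  row 7 [00111]: (((1 AND 1) IMPLIES 1) OR ((1 IMPLIES NOT 1) XOR (0 AND 0))) -> 1
  row 8 [01000]: (((0 AND 0) IMPLIES 0) OR ((0 IMPLIES NOT 0) XOR (0 AND 0))) -> 1
  row 9 [01001]: (((1 AND 0) IMPLIES 1) OR ((0 IMPLIES NOT 0) XOR (0 AND 0))) -> 1
  row 10 [01010]: (((0 AND 1) IMPLIES 0) OR ((1 IMPLIES NOT 1) XOR (0 AND 0))) -> 1
  row 11 [01011]: (((1 AND 1) IMPLIES 1) OR ((1 IMPLIES NOT 1) XOR (0 AND 0))) -> 1
  row 12 [01100]: (((0 AND 0) IMPLIES 0) OR ((0 IMPLIES NOT 0) XOR (0 AND 0))) -> 1
  row 13 [01101]: (((1 AND 0) IMPLIES 1) OR ((0 IMPLIES NOT 0) XOR (0 AND 0))) -> 1
  row 14 [01110]: (((0 AND 1) IMPLIES 0) OR ((1 IMPLIES NOT 1) XOR (0 AND 0))) -> 1
  row 15 [01111]: (((1 AND 1) IMPLIES 1) OR ((1 IMPLIES NOT 1) XOR (0 AND 0))) -> 1
  row 16 [10000]: (((0 AND 0) IMPLIES 0) OR ((0 IMPLIES NOT 0) XOR (1 AND 1))) -> 1
  row 17 [10001]: (((1 AND 0) IMPLIES 1) OR ((0 IMPLIES NOT 0) XOR (1 AND 1))) -> 1
  row 18 [10010]: (((0 AND 1) IMPLIES 0) OR ((1 IMPLIES NOT 1) XOR (1 AND 1))) -> 1
  row 19 [10011]: (((1 AND 1) IMPLIES 1) OR ((1 IMPLIES NOT 1) XOR (1 AND 1))) -> 1
  row 20 [10100]: (((0 AND 0) IMPLIES 0) OR ((0 IMPLIES NOT 0) XOR (1 AND 1))) -> 1
  row 21 [10101]: (((1 AND 0) IMPLIES 1) OR ((0 IMPLIES NOT 0) XOR (1 AND 1))) -> 1
  row 22 [10110]: (((0 AND 1) IMPLIES 0) OR ((1 IMPLIES NOT 1) XOR (1 AND 1))) -> 1
  row 23 [10111]: (((1 AND 1) IMPLIES 1) OR ((1 IMPLIES NOT 1) XOR (1 AND 1))) -> 1
  row 24 [11000]: (((0 AND 0) IMPLIES 0) OR ((0 IMPLIES NOT 0) XOR (1 AND 1))) -> 1
  row 25 [11001]: (((1 AND 0) IMPLIES 1) OR ((0 IMPLIES NOT 0) XOR (1 AND 1))) -> 1
  row 26 [11010]: (((0 AND 1) IMPLIES 0) OR ((1 IMPLIES NOT 1) XOR (1 AND 1))) -> 1
  row 27 [11011]: (((1 AND 1) IMPLIES 1) OR ((1 IMPLIES NOT 1) XOR (1 AND 1))) -> 1
  row 28 [11100]: (((0 AND 0) IMPLIES 0) OR ((0 IMPLIES NOT 0) XOR (1 AND 1))) -> 1
  row 29 [11101]: (((1 AND 0) IMPLIES 1) OR ((0 IMPLIES NOT 0) XOR (1 AND 1))) -> 1
  row 30 [11110]: (((0 AND 1) IMPLIES 0) OR ((1 IMPLIES NOT 1) XOR (1 AND 1))) -> 1
  row 31 [11111]: (((1 AND 1) IMPLIES 1) OR ((1 IMPLIES NOT 1) XOR (1 AND 1))) -> 1
Full result column, 4 rows per line (a,b,c fixed per line; d,e runs 00..11 left to right):
  rows 0-3 [a,b,c=000]: 1111  = hex F
  rows 4-7 [a,b,c=001]: 1111  = hex F
  rows 8-11 [a,b,c=010]: 1111  = hex F
  rows 12-15 [a,b,c=011]: 1111  = hex F
  rows 16-19 [a,b,c=100]: 1111  = hex F
  rows 20-23 [a,b,c=101]: 1111  = hex F
  rows 24-27 [a,b,c=110]: 1111  = hex F
  rows 28-31 [a,b,c=111]: 1111  = hex F
Output column (row 0 .. row 31) = 11111111111111111111111111111111
Output column grouped in 4s = 1111 1111 1111 1111 1111 1111 1111 1111 = 0xFFFFFFFF
Convert to decimal digit by digit (value = value*16 + digit):
  F -> 15
  15*16 + 15 (F) = 255
  255*16 + 15 (F) = 4095
  4095*16 + 15 (F) = 65535
  65535*16 + 15 (F) = 1048575
  1048575*16 + 15 (F) = 16777215
  16777215*16 + 15 (F) = 268435455
  268435455*16 + 15 (F) = 4294967295
Decimal = 4294967295

4294967295
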